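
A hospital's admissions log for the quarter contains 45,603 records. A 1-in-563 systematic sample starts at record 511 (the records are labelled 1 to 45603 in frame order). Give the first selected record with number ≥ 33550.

33728

k = 563
Steps past start: ⌈(33550 − 511)/563⌉ = ⌈33039/563⌉ = 59
Selected record: 511 + 59×563 = 33728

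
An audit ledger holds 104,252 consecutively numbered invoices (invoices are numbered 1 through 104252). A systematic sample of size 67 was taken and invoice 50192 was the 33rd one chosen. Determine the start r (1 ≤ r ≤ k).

k = 104252/67 = 1556
r = 50192 − (33−1)×1556 = 50192 − 49792 = 400

400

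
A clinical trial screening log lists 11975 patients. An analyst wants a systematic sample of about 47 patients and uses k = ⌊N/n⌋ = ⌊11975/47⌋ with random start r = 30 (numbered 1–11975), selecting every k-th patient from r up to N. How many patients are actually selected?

k = ⌊11975/47⌋ = 254
Achieved size = ⌊(11975 − 30)/254⌋ + 1 = ⌊11945/254⌋ + 1 = 47 + 1 = 48
(last selection: 30 + 47×254 = 11968 ≤ 11975; next would be 12222 > 11975)

48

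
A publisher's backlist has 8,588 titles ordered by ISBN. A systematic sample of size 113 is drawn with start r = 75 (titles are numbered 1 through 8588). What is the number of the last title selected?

8587

k = 8588/113 = 76
113th selection = r + (113−1)·k = 75 + 112×76 = 75 + 8512 = 8587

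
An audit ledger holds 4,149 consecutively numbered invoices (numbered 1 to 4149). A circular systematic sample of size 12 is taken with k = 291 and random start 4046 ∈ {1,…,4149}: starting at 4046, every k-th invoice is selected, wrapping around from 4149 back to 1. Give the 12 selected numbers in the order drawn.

4046, 188, 479, 770, 1061, 1352, 1643, 1934, 2225, 2516, 2807, 3098

Selection 1: 4046
Selection 2: 4046 + 291 = 4337 → 4337 − 4149 = 188
Selection 3: 188 + 291 = 479
Selection 4: 479 + 291 = 770
Selection 5: 770 + 291 = 1061
Selection 6: 1061 + 291 = 1352
Selection 7: 1352 + 291 = 1643
Selection 8: 1643 + 291 = 1934
Selection 9: 1934 + 291 = 2225
Selection 10: 2225 + 291 = 2516
Selection 11: 2516 + 291 = 2807
Selection 12: 2807 + 291 = 3098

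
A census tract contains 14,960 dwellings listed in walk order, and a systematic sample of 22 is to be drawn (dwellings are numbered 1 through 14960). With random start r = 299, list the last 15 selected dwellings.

k = N/n = 14960/22 = 680
8th selection = 299 + 7×680 = 5059
9th: 5059 + 680 = 5739
10th: 5739 + 680 = 6419
11th: 6419 + 680 = 7099
12th: 7099 + 680 = 7779
13th: 7779 + 680 = 8459
14th: 8459 + 680 = 9139
15th: 9139 + 680 = 9819
16th: 9819 + 680 = 10499
17th: 10499 + 680 = 11179
18th: 11179 + 680 = 11859
19th: 11859 + 680 = 12539
20th: 12539 + 680 = 13219
21st: 13219 + 680 = 13899
22nd: 13899 + 680 = 14579

5059, 5739, 6419, 7099, 7779, 8459, 9139, 9819, 10499, 11179, 11859, 12539, 13219, 13899, 14579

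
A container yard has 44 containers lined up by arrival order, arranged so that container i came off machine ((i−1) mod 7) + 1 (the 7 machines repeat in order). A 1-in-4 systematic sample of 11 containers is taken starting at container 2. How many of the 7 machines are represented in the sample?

Consecutive selections differ by k = 4, so their machine numbers differ by 4 mod 7 = 4.
gcd(4, 7) = 1, so the sample visits 7/1 = 7 distinct residues mod 7.
Start 2 is machine 2; the machines hit are 1, 2, 3, 4, 5, 6, 7.

7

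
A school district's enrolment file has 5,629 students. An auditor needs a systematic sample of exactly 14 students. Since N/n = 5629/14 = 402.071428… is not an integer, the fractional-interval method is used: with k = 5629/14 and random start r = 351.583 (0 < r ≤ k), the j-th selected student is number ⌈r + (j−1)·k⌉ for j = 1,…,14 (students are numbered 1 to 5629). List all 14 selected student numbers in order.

352, 754, 1156, 1558, 1960, 2362, 2765, 3167, 3569, 3971, 4373, 4775, 5177, 5579

j=1: r + 0k = 351.583 → ⌈·⌉ = 352
j=2: r + 1k = 753.654428… → ⌈·⌉ = 754
j=3: r + 2k = 1155.725857… → ⌈·⌉ = 1156
j=4: r + 3k = 1557.797285… → ⌈·⌉ = 1558
j=5: r + 4k = 1959.868714… → ⌈·⌉ = 1960
j=6: r + 5k = 2361.940142… → ⌈·⌉ = 2362
j=7: r + 6k = 2764.011571… → ⌈·⌉ = 2765
j=8: r + 7k = 3166.083 → ⌈·⌉ = 3167
j=9: r + 8k = 3568.154428… → ⌈·⌉ = 3569
j=10: r + 9k = 3970.225857… → ⌈·⌉ = 3971
j=11: r + 10k = 4372.297285… → ⌈·⌉ = 4373
j=12: r + 11k = 4774.368714… → ⌈·⌉ = 4775
j=13: r + 12k = 5176.440142… → ⌈·⌉ = 5177
j=14: r + 13k = 5578.511571… → ⌈·⌉ = 5579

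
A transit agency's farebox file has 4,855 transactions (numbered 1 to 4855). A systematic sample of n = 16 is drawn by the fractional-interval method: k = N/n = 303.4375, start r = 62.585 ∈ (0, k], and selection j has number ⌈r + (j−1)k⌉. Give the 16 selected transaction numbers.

63, 367, 670, 973, 1277, 1580, 1884, 2187, 2491, 2794, 3097, 3401, 3704, 4008, 4311, 4615

j=1: r + 0k = 62.585 → ⌈·⌉ = 63
j=2: r + 1k = 366.0225 → ⌈·⌉ = 367
j=3: r + 2k = 669.46 → ⌈·⌉ = 670
j=4: r + 3k = 972.8975 → ⌈·⌉ = 973
j=5: r + 4k = 1276.335 → ⌈·⌉ = 1277
j=6: r + 5k = 1579.7725 → ⌈·⌉ = 1580
j=7: r + 6k = 1883.21 → ⌈·⌉ = 1884
j=8: r + 7k = 2186.6475 → ⌈·⌉ = 2187
j=9: r + 8k = 2490.085 → ⌈·⌉ = 2491
j=10: r + 9k = 2793.5225 → ⌈·⌉ = 2794
j=11: r + 10k = 3096.96 → ⌈·⌉ = 3097
j=12: r + 11k = 3400.3975 → ⌈·⌉ = 3401
j=13: r + 12k = 3703.835 → ⌈·⌉ = 3704
j=14: r + 13k = 4007.2725 → ⌈·⌉ = 4008
j=15: r + 14k = 4310.71 → ⌈·⌉ = 4311
j=16: r + 15k = 4614.1475 → ⌈·⌉ = 4615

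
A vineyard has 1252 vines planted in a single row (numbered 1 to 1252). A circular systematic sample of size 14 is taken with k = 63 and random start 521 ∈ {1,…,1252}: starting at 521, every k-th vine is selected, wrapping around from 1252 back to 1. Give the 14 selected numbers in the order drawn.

Selection 1: 521
Selection 2: 521 + 63 = 584
Selection 3: 584 + 63 = 647
Selection 4: 647 + 63 = 710
Selection 5: 710 + 63 = 773
Selection 6: 773 + 63 = 836
Selection 7: 836 + 63 = 899
Selection 8: 899 + 63 = 962
Selection 9: 962 + 63 = 1025
Selection 10: 1025 + 63 = 1088
Selection 11: 1088 + 63 = 1151
Selection 12: 1151 + 63 = 1214
Selection 13: 1214 + 63 = 1277 → 1277 − 1252 = 25
Selection 14: 25 + 63 = 88

521, 584, 647, 710, 773, 836, 899, 962, 1025, 1088, 1151, 1214, 25, 88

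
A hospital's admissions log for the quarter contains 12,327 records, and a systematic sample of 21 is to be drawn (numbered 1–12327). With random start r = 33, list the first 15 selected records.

k = N/n = 12327/21 = 587
record 1: 33
record 2: 33 + 587 = 620
record 3: 620 + 587 = 1207
record 4: 1207 + 587 = 1794
record 5: 1794 + 587 = 2381
record 6: 2381 + 587 = 2968
record 7: 2968 + 587 = 3555
record 8: 3555 + 587 = 4142
record 9: 4142 + 587 = 4729
record 10: 4729 + 587 = 5316
record 11: 5316 + 587 = 5903
record 12: 5903 + 587 = 6490
record 13: 6490 + 587 = 7077
record 14: 7077 + 587 = 7664
record 15: 7664 + 587 = 8251

33, 620, 1207, 1794, 2381, 2968, 3555, 4142, 4729, 5316, 5903, 6490, 7077, 7664, 8251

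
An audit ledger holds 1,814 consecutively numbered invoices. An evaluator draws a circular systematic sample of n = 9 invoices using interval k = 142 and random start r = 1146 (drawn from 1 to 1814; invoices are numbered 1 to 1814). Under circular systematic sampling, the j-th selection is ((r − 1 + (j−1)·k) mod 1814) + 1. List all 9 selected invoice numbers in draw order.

Selection 1: 1146
Selection 2: 1146 + 142 = 1288
Selection 3: 1288 + 142 = 1430
Selection 4: 1430 + 142 = 1572
Selection 5: 1572 + 142 = 1714
Selection 6: 1714 + 142 = 1856 → 1856 − 1814 = 42
Selection 7: 42 + 142 = 184
Selection 8: 184 + 142 = 326
Selection 9: 326 + 142 = 468

1146, 1288, 1430, 1572, 1714, 42, 184, 326, 468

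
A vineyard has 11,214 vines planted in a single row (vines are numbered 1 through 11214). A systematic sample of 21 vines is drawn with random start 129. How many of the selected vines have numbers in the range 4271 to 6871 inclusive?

5

k = 11214/21 = 534
First selection ≥ 4271: 129 + ⌈(4271−129)/534⌉·534 = 129 + 8×534 = 4401
Last selection ≤ 6871: 129 + ⌊(6871−129)/534⌋·534 = 129 + 12×534 = 6537
Count = 12 − 8 + 1 = 5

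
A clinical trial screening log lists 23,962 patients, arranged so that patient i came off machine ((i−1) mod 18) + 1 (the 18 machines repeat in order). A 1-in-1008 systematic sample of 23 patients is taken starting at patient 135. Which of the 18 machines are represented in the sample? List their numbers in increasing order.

Consecutive selections differ by k = 1008, so their machine numbers differ by 1008 mod 18 = 0.
gcd(1008, 18) = 18, so the sample visits 18/18 = 1 distinct residues mod 18.
Start 135 is machine 9; the machines hit are 9.

9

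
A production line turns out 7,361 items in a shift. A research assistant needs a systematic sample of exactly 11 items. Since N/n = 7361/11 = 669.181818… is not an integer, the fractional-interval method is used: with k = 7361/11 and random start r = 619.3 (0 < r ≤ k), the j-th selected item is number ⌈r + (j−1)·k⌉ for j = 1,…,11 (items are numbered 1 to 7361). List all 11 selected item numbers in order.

j=1: r + 0k = 619.3 → ⌈·⌉ = 620
j=2: r + 1k = 1288.481818… → ⌈·⌉ = 1289
j=3: r + 2k = 1957.663636… → ⌈·⌉ = 1958
j=4: r + 3k = 2626.845454… → ⌈·⌉ = 2627
j=5: r + 4k = 3296.027272… → ⌈·⌉ = 3297
j=6: r + 5k = 3965.209090… → ⌈·⌉ = 3966
j=7: r + 6k = 4634.390909… → ⌈·⌉ = 4635
j=8: r + 7k = 5303.572727… → ⌈·⌉ = 5304
j=9: r + 8k = 5972.754545… → ⌈·⌉ = 5973
j=10: r + 9k = 6641.936363… → ⌈·⌉ = 6642
j=11: r + 10k = 7311.118181… → ⌈·⌉ = 7312

620, 1289, 1958, 2627, 3297, 3966, 4635, 5304, 5973, 6642, 7312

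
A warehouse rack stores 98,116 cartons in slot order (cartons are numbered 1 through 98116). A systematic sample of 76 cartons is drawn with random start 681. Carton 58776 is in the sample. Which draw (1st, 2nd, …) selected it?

46

k = 98116/76 = 1291
position = (58776 − 681)/1291 + 1 = 58095/1291 + 1 = 45 + 1 = 46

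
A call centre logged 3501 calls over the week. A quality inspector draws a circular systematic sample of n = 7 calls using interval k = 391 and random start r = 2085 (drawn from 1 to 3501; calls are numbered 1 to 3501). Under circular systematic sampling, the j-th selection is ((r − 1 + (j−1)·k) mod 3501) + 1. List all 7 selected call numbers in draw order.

Selection 1: 2085
Selection 2: 2085 + 391 = 2476
Selection 3: 2476 + 391 = 2867
Selection 4: 2867 + 391 = 3258
Selection 5: 3258 + 391 = 3649 → 3649 − 3501 = 148
Selection 6: 148 + 391 = 539
Selection 7: 539 + 391 = 930

2085, 2476, 2867, 3258, 148, 539, 930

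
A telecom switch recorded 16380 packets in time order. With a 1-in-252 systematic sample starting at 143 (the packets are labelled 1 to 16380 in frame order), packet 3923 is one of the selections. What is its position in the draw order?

16

k = 252
position = (3923 − 143)/252 + 1 = 3780/252 + 1 = 15 + 1 = 16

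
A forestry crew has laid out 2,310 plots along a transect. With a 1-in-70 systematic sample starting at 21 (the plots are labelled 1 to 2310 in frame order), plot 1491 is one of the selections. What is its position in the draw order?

k = 70
position = (1491 − 21)/70 + 1 = 1470/70 + 1 = 21 + 1 = 22

22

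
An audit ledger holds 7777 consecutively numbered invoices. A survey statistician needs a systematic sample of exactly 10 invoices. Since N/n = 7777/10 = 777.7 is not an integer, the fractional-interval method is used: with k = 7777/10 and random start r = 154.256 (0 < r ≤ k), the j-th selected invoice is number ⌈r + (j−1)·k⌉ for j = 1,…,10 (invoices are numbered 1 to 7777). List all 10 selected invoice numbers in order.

155, 932, 1710, 2488, 3266, 4043, 4821, 5599, 6376, 7154

j=1: r + 0k = 154.256 → ⌈·⌉ = 155
j=2: r + 1k = 931.956 → ⌈·⌉ = 932
j=3: r + 2k = 1709.656 → ⌈·⌉ = 1710
j=4: r + 3k = 2487.356 → ⌈·⌉ = 2488
j=5: r + 4k = 3265.056 → ⌈·⌉ = 3266
j=6: r + 5k = 4042.756 → ⌈·⌉ = 4043
j=7: r + 6k = 4820.456 → ⌈·⌉ = 4821
j=8: r + 7k = 5598.156 → ⌈·⌉ = 5599
j=9: r + 8k = 6375.856 → ⌈·⌉ = 6376
j=10: r + 9k = 7153.556 → ⌈·⌉ = 7154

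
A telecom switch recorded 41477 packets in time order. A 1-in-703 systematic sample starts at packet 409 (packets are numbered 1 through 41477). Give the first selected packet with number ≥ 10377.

10954

k = 703
Steps past start: ⌈(10377 − 409)/703⌉ = ⌈9968/703⌉ = 15
Selected packet: 409 + 15×703 = 10954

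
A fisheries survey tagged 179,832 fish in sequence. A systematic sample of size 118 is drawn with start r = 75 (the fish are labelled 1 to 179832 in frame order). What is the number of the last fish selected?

178383

k = 179832/118 = 1524
118th selection = r + (118−1)·k = 75 + 117×1524 = 75 + 178308 = 178383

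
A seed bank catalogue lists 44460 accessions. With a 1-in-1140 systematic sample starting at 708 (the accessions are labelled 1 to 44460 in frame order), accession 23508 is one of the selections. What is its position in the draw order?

k = 1140
position = (23508 − 708)/1140 + 1 = 22800/1140 + 1 = 20 + 1 = 21

21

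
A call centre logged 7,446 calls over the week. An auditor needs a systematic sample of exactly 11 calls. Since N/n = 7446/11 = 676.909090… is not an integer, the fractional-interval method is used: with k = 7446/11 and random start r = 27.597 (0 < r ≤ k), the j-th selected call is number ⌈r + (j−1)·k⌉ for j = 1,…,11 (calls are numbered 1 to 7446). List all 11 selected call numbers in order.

28, 705, 1382, 2059, 2736, 3413, 4090, 4766, 5443, 6120, 6797

j=1: r + 0k = 27.597 → ⌈·⌉ = 28
j=2: r + 1k = 704.506090… → ⌈·⌉ = 705
j=3: r + 2k = 1381.415181… → ⌈·⌉ = 1382
j=4: r + 3k = 2058.324272… → ⌈·⌉ = 2059
j=5: r + 4k = 2735.233363… → ⌈·⌉ = 2736
j=6: r + 5k = 3412.142454… → ⌈·⌉ = 3413
j=7: r + 6k = 4089.051545… → ⌈·⌉ = 4090
j=8: r + 7k = 4765.960636… → ⌈·⌉ = 4766
j=9: r + 8k = 5442.869727… → ⌈·⌉ = 5443
j=10: r + 9k = 6119.778818… → ⌈·⌉ = 6120
j=11: r + 10k = 6796.687909… → ⌈·⌉ = 6797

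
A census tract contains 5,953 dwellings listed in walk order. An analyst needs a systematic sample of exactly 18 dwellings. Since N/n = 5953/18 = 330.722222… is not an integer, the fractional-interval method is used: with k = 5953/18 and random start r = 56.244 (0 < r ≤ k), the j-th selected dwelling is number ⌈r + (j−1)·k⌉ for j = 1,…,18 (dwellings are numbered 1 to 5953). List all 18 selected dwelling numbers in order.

j=1: r + 0k = 56.244 → ⌈·⌉ = 57
j=2: r + 1k = 386.966222… → ⌈·⌉ = 387
j=3: r + 2k = 717.688444… → ⌈·⌉ = 718
j=4: r + 3k = 1048.410666… → ⌈·⌉ = 1049
j=5: r + 4k = 1379.132888… → ⌈·⌉ = 1380
j=6: r + 5k = 1709.855111… → ⌈·⌉ = 1710
j=7: r + 6k = 2040.577333… → ⌈·⌉ = 2041
j=8: r + 7k = 2371.299555… → ⌈·⌉ = 2372
j=9: r + 8k = 2702.021777… → ⌈·⌉ = 2703
j=10: r + 9k = 3032.744 → ⌈·⌉ = 3033
j=11: r + 10k = 3363.466222… → ⌈·⌉ = 3364
j=12: r + 11k = 3694.188444… → ⌈·⌉ = 3695
j=13: r + 12k = 4024.910666… → ⌈·⌉ = 4025
j=14: r + 13k = 4355.632888… → ⌈·⌉ = 4356
j=15: r + 14k = 4686.355111… → ⌈·⌉ = 4687
j=16: r + 15k = 5017.077333… → ⌈·⌉ = 5018
j=17: r + 16k = 5347.799555… → ⌈·⌉ = 5348
j=18: r + 17k = 5678.521777… → ⌈·⌉ = 5679

57, 387, 718, 1049, 1380, 1710, 2041, 2372, 2703, 3033, 3364, 3695, 4025, 4356, 4687, 5018, 5348, 5679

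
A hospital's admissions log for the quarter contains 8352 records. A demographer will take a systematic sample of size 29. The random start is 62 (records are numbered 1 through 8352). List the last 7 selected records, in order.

k = N/n = 8352/29 = 288
23rd selection = 62 + 22×288 = 6398
24th: 6398 + 288 = 6686
25th: 6686 + 288 = 6974
26th: 6974 + 288 = 7262
27th: 7262 + 288 = 7550
28th: 7550 + 288 = 7838
29th: 7838 + 288 = 8126

6398, 6686, 6974, 7262, 7550, 7838, 8126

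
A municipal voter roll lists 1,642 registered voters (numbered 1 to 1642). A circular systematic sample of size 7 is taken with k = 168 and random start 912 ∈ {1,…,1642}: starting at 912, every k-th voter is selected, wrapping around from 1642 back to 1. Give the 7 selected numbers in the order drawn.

912, 1080, 1248, 1416, 1584, 110, 278

Selection 1: 912
Selection 2: 912 + 168 = 1080
Selection 3: 1080 + 168 = 1248
Selection 4: 1248 + 168 = 1416
Selection 5: 1416 + 168 = 1584
Selection 6: 1584 + 168 = 1752 → 1752 − 1642 = 110
Selection 7: 110 + 168 = 278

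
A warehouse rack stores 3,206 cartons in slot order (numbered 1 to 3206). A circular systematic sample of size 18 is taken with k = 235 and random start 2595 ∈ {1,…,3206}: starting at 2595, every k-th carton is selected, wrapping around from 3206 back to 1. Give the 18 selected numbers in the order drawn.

Selection 1: 2595
Selection 2: 2595 + 235 = 2830
Selection 3: 2830 + 235 = 3065
Selection 4: 3065 + 235 = 3300 → 3300 − 3206 = 94
Selection 5: 94 + 235 = 329
Selection 6: 329 + 235 = 564
Selection 7: 564 + 235 = 799
Selection 8: 799 + 235 = 1034
Selection 9: 1034 + 235 = 1269
Selection 10: 1269 + 235 = 1504
Selection 11: 1504 + 235 = 1739
Selection 12: 1739 + 235 = 1974
Selection 13: 1974 + 235 = 2209
Selection 14: 2209 + 235 = 2444
Selection 15: 2444 + 235 = 2679
Selection 16: 2679 + 235 = 2914
Selection 17: 2914 + 235 = 3149
Selection 18: 3149 + 235 = 3384 → 3384 − 3206 = 178

2595, 2830, 3065, 94, 329, 564, 799, 1034, 1269, 1504, 1739, 1974, 2209, 2444, 2679, 2914, 3149, 178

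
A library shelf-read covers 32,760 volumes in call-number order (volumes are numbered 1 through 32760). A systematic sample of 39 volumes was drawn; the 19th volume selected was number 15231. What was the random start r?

k = 32760/39 = 840
r = 15231 − (19−1)×840 = 15231 − 15120 = 111

111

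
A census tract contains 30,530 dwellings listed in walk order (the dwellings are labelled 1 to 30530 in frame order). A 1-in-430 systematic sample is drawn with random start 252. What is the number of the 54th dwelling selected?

23042

k = 430
54th selection = r + (54−1)·k = 252 + 53×430 = 252 + 22790 = 23042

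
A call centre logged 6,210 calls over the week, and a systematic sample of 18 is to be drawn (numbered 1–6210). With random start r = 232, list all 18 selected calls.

232, 577, 922, 1267, 1612, 1957, 2302, 2647, 2992, 3337, 3682, 4027, 4372, 4717, 5062, 5407, 5752, 6097

k = N/n = 6210/18 = 345
call 1: 232
call 2: 232 + 345 = 577
call 3: 577 + 345 = 922
call 4: 922 + 345 = 1267
call 5: 1267 + 345 = 1612
call 6: 1612 + 345 = 1957
call 7: 1957 + 345 = 2302
call 8: 2302 + 345 = 2647
call 9: 2647 + 345 = 2992
call 10: 2992 + 345 = 3337
call 11: 3337 + 345 = 3682
call 12: 3682 + 345 = 4027
call 13: 4027 + 345 = 4372
call 14: 4372 + 345 = 4717
call 15: 4717 + 345 = 5062
call 16: 5062 + 345 = 5407
call 17: 5407 + 345 = 5752
call 18: 5752 + 345 = 6097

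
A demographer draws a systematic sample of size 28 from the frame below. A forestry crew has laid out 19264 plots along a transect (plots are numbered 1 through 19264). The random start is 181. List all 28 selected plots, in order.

181, 869, 1557, 2245, 2933, 3621, 4309, 4997, 5685, 6373, 7061, 7749, 8437, 9125, 9813, 10501, 11189, 11877, 12565, 13253, 13941, 14629, 15317, 16005, 16693, 17381, 18069, 18757

k = N/n = 19264/28 = 688
plot 1: 181
plot 2: 181 + 688 = 869
plot 3: 869 + 688 = 1557
plot 4: 1557 + 688 = 2245
plot 5: 2245 + 688 = 2933
plot 6: 2933 + 688 = 3621
plot 7: 3621 + 688 = 4309
plot 8: 4309 + 688 = 4997
plot 9: 4997 + 688 = 5685
plot 10: 5685 + 688 = 6373
plot 11: 6373 + 688 = 7061
plot 12: 7061 + 688 = 7749
plot 13: 7749 + 688 = 8437
plot 14: 8437 + 688 = 9125
plot 15: 9125 + 688 = 9813
plot 16: 9813 + 688 = 10501
plot 17: 10501 + 688 = 11189
plot 18: 11189 + 688 = 11877
plot 19: 11877 + 688 = 12565
plot 20: 12565 + 688 = 13253
plot 21: 13253 + 688 = 13941
plot 22: 13941 + 688 = 14629
plot 23: 14629 + 688 = 15317
plot 24: 15317 + 688 = 16005
plot 25: 16005 + 688 = 16693
plot 26: 16693 + 688 = 17381
plot 27: 17381 + 688 = 18069
plot 28: 18069 + 688 = 18757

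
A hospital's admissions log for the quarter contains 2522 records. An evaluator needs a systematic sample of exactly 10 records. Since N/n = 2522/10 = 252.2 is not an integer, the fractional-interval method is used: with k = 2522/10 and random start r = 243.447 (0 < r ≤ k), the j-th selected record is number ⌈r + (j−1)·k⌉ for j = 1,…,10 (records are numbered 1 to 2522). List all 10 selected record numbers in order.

j=1: r + 0k = 243.447 → ⌈·⌉ = 244
j=2: r + 1k = 495.647 → ⌈·⌉ = 496
j=3: r + 2k = 747.847 → ⌈·⌉ = 748
j=4: r + 3k = 1000.047 → ⌈·⌉ = 1001
j=5: r + 4k = 1252.247 → ⌈·⌉ = 1253
j=6: r + 5k = 1504.447 → ⌈·⌉ = 1505
j=7: r + 6k = 1756.647 → ⌈·⌉ = 1757
j=8: r + 7k = 2008.847 → ⌈·⌉ = 2009
j=9: r + 8k = 2261.047 → ⌈·⌉ = 2262
j=10: r + 9k = 2513.247 → ⌈·⌉ = 2514

244, 496, 748, 1001, 1253, 1505, 1757, 2009, 2262, 2514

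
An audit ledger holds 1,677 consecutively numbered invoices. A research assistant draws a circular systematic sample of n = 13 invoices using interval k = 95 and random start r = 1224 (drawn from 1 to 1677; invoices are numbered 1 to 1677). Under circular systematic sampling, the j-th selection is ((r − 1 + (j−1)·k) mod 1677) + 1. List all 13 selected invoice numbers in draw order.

1224, 1319, 1414, 1509, 1604, 22, 117, 212, 307, 402, 497, 592, 687

Selection 1: 1224
Selection 2: 1224 + 95 = 1319
Selection 3: 1319 + 95 = 1414
Selection 4: 1414 + 95 = 1509
Selection 5: 1509 + 95 = 1604
Selection 6: 1604 + 95 = 1699 → 1699 − 1677 = 22
Selection 7: 22 + 95 = 117
Selection 8: 117 + 95 = 212
Selection 9: 212 + 95 = 307
Selection 10: 307 + 95 = 402
Selection 11: 402 + 95 = 497
Selection 12: 497 + 95 = 592
Selection 13: 592 + 95 = 687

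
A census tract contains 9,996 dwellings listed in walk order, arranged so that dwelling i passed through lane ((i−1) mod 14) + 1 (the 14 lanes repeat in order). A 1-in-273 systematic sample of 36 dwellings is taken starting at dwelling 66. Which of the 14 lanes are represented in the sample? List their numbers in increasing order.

3, 10

Consecutive selections differ by k = 273, so their lane numbers differ by 273 mod 14 = 7.
gcd(273, 14) = 7, so the sample visits 14/7 = 2 distinct residues mod 14.
Start 66 is lane 10; the lanes hit are 3, 10.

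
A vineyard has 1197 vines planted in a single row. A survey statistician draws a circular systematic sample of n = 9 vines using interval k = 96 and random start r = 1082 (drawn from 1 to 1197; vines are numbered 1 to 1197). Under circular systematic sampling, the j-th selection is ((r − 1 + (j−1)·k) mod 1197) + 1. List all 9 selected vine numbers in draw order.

Selection 1: 1082
Selection 2: 1082 + 96 = 1178
Selection 3: 1178 + 96 = 1274 → 1274 − 1197 = 77
Selection 4: 77 + 96 = 173
Selection 5: 173 + 96 = 269
Selection 6: 269 + 96 = 365
Selection 7: 365 + 96 = 461
Selection 8: 461 + 96 = 557
Selection 9: 557 + 96 = 653

1082, 1178, 77, 173, 269, 365, 461, 557, 653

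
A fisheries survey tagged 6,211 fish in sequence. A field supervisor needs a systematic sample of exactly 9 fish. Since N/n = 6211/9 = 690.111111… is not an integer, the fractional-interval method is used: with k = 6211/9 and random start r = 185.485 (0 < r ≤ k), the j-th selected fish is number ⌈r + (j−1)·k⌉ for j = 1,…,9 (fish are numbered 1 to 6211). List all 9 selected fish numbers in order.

j=1: r + 0k = 185.485 → ⌈·⌉ = 186
j=2: r + 1k = 875.596111… → ⌈·⌉ = 876
j=3: r + 2k = 1565.707222… → ⌈·⌉ = 1566
j=4: r + 3k = 2255.818333… → ⌈·⌉ = 2256
j=5: r + 4k = 2945.929444… → ⌈·⌉ = 2946
j=6: r + 5k = 3636.040555… → ⌈·⌉ = 3637
j=7: r + 6k = 4326.151666… → ⌈·⌉ = 4327
j=8: r + 7k = 5016.262777… → ⌈·⌉ = 5017
j=9: r + 8k = 5706.373888… → ⌈·⌉ = 5707

186, 876, 1566, 2256, 2946, 3637, 4327, 5017, 5707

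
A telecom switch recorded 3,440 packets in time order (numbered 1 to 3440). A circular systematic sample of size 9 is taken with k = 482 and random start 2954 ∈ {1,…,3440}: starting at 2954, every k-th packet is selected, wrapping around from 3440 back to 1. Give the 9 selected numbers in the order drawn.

2954, 3436, 478, 960, 1442, 1924, 2406, 2888, 3370

Selection 1: 2954
Selection 2: 2954 + 482 = 3436
Selection 3: 3436 + 482 = 3918 → 3918 − 3440 = 478
Selection 4: 478 + 482 = 960
Selection 5: 960 + 482 = 1442
Selection 6: 1442 + 482 = 1924
Selection 7: 1924 + 482 = 2406
Selection 8: 2406 + 482 = 2888
Selection 9: 2888 + 482 = 3370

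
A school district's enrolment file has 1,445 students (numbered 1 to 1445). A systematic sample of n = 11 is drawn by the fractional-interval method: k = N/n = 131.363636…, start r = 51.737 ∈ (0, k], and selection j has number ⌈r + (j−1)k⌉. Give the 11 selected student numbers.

j=1: r + 0k = 51.737 → ⌈·⌉ = 52
j=2: r + 1k = 183.100636… → ⌈·⌉ = 184
j=3: r + 2k = 314.464272… → ⌈·⌉ = 315
j=4: r + 3k = 445.827909… → ⌈·⌉ = 446
j=5: r + 4k = 577.191545… → ⌈·⌉ = 578
j=6: r + 5k = 708.555181… → ⌈·⌉ = 709
j=7: r + 6k = 839.918818… → ⌈·⌉ = 840
j=8: r + 7k = 971.282454… → ⌈·⌉ = 972
j=9: r + 8k = 1102.646090… → ⌈·⌉ = 1103
j=10: r + 9k = 1234.009727… → ⌈·⌉ = 1235
j=11: r + 10k = 1365.373363… → ⌈·⌉ = 1366

52, 184, 315, 446, 578, 709, 840, 972, 1103, 1235, 1366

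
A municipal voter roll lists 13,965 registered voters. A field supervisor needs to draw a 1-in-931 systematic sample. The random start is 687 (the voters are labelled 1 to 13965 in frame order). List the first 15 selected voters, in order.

687, 1618, 2549, 3480, 4411, 5342, 6273, 7204, 8135, 9066, 9997, 10928, 11859, 12790, 13721

voter 1: 687
voter 2: 687 + 931 = 1618
voter 3: 1618 + 931 = 2549
voter 4: 2549 + 931 = 3480
voter 5: 3480 + 931 = 4411
voter 6: 4411 + 931 = 5342
voter 7: 5342 + 931 = 6273
voter 8: 6273 + 931 = 7204
voter 9: 7204 + 931 = 8135
voter 10: 8135 + 931 = 9066
voter 11: 9066 + 931 = 9997
voter 12: 9997 + 931 = 10928
voter 13: 10928 + 931 = 11859
voter 14: 11859 + 931 = 12790
voter 15: 12790 + 931 = 13721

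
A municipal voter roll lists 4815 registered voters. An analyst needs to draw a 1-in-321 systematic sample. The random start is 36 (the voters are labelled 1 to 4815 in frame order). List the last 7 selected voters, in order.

9th selection = 36 + 8×321 = 2604
10th: 2604 + 321 = 2925
11th: 2925 + 321 = 3246
12th: 3246 + 321 = 3567
13th: 3567 + 321 = 3888
14th: 3888 + 321 = 4209
15th: 4209 + 321 = 4530

2604, 2925, 3246, 3567, 3888, 4209, 4530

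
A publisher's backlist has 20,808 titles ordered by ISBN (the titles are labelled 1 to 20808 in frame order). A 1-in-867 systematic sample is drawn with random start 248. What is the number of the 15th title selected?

12386

k = 867
15th selection = r + (15−1)·k = 248 + 14×867 = 248 + 12138 = 12386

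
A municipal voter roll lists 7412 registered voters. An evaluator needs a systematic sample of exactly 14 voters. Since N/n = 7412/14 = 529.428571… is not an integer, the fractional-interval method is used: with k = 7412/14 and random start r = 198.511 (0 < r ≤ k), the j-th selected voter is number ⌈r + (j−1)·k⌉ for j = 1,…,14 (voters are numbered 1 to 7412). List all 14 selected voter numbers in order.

j=1: r + 0k = 198.511 → ⌈·⌉ = 199
j=2: r + 1k = 727.939571… → ⌈·⌉ = 728
j=3: r + 2k = 1257.368142… → ⌈·⌉ = 1258
j=4: r + 3k = 1786.796714… → ⌈·⌉ = 1787
j=5: r + 4k = 2316.225285… → ⌈·⌉ = 2317
j=6: r + 5k = 2845.653857… → ⌈·⌉ = 2846
j=7: r + 6k = 3375.082428… → ⌈·⌉ = 3376
j=8: r + 7k = 3904.511 → ⌈·⌉ = 3905
j=9: r + 8k = 4433.939571… → ⌈·⌉ = 4434
j=10: r + 9k = 4963.368142… → ⌈·⌉ = 4964
j=11: r + 10k = 5492.796714… → ⌈·⌉ = 5493
j=12: r + 11k = 6022.225285… → ⌈·⌉ = 6023
j=13: r + 12k = 6551.653857… → ⌈·⌉ = 6552
j=14: r + 13k = 7081.082428… → ⌈·⌉ = 7082

199, 728, 1258, 1787, 2317, 2846, 3376, 3905, 4434, 4964, 5493, 6023, 6552, 7082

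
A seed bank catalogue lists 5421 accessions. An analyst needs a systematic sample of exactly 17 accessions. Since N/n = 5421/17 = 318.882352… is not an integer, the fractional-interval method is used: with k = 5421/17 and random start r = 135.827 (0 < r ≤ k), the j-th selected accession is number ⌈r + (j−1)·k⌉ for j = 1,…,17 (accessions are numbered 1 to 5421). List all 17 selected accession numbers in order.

136, 455, 774, 1093, 1412, 1731, 2050, 2369, 2687, 3006, 3325, 3644, 3963, 4282, 4601, 4920, 5238

j=1: r + 0k = 135.827 → ⌈·⌉ = 136
j=2: r + 1k = 454.709352… → ⌈·⌉ = 455
j=3: r + 2k = 773.591705… → ⌈·⌉ = 774
j=4: r + 3k = 1092.474058… → ⌈·⌉ = 1093
j=5: r + 4k = 1411.356411… → ⌈·⌉ = 1412
j=6: r + 5k = 1730.238764… → ⌈·⌉ = 1731
j=7: r + 6k = 2049.121117… → ⌈·⌉ = 2050
j=8: r + 7k = 2368.003470… → ⌈·⌉ = 2369
j=9: r + 8k = 2686.885823… → ⌈·⌉ = 2687
j=10: r + 9k = 3005.768176… → ⌈·⌉ = 3006
j=11: r + 10k = 3324.650529… → ⌈·⌉ = 3325
j=12: r + 11k = 3643.532882… → ⌈·⌉ = 3644
j=13: r + 12k = 3962.415235… → ⌈·⌉ = 3963
j=14: r + 13k = 4281.297588… → ⌈·⌉ = 4282
j=15: r + 14k = 4600.179941… → ⌈·⌉ = 4601
j=16: r + 15k = 4919.062294… → ⌈·⌉ = 4920
j=17: r + 16k = 5237.944647… → ⌈·⌉ = 5238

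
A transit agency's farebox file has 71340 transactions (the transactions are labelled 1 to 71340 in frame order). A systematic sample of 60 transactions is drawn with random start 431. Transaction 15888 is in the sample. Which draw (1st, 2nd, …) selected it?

k = 71340/60 = 1189
position = (15888 − 431)/1189 + 1 = 15457/1189 + 1 = 13 + 1 = 14

14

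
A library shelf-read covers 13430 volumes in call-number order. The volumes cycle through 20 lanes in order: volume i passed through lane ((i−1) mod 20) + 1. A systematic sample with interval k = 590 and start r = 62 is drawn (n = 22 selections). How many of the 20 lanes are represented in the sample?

Consecutive selections differ by k = 590, so their lane numbers differ by 590 mod 20 = 10.
gcd(590, 20) = 10, so the sample visits 20/10 = 2 distinct residues mod 20.
Start 62 is lane 2; the lanes hit are 2, 12.

2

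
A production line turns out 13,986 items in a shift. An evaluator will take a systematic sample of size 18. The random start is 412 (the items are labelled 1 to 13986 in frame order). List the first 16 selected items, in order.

k = N/n = 13986/18 = 777
item 1: 412
item 2: 412 + 777 = 1189
item 3: 1189 + 777 = 1966
item 4: 1966 + 777 = 2743
item 5: 2743 + 777 = 3520
item 6: 3520 + 777 = 4297
item 7: 4297 + 777 = 5074
item 8: 5074 + 777 = 5851
item 9: 5851 + 777 = 6628
item 10: 6628 + 777 = 7405
item 11: 7405 + 777 = 8182
item 12: 8182 + 777 = 8959
item 13: 8959 + 777 = 9736
item 14: 9736 + 777 = 10513
item 15: 10513 + 777 = 11290
item 16: 11290 + 777 = 12067

412, 1189, 1966, 2743, 3520, 4297, 5074, 5851, 6628, 7405, 8182, 8959, 9736, 10513, 11290, 12067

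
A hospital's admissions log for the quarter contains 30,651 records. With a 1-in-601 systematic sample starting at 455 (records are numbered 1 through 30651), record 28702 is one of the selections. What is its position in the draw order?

48

k = 601
position = (28702 − 455)/601 + 1 = 28247/601 + 1 = 47 + 1 = 48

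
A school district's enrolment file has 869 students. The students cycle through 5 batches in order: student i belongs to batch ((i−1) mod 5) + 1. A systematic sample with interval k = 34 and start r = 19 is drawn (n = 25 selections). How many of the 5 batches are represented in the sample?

Consecutive selections differ by k = 34, so their batch numbers differ by 34 mod 5 = 4.
gcd(34, 5) = 1, so the sample visits 5/1 = 5 distinct residues mod 5.
Start 19 is batch 4; the batches hit are 1, 2, 3, 4, 5.

5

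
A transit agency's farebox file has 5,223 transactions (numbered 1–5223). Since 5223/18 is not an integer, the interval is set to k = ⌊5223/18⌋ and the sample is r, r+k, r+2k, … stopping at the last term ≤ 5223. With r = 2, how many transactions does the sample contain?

19

k = ⌊5223/18⌋ = 290
Achieved size = ⌊(5223 − 2)/290⌋ + 1 = ⌊5221/290⌋ + 1 = 18 + 1 = 19
(last selection: 2 + 18×290 = 5222 ≤ 5223; next would be 5512 > 5223)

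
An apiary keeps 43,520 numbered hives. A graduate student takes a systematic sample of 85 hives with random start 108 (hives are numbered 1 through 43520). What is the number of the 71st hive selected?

35948

k = 43520/85 = 512
71st selection = r + (71−1)·k = 108 + 70×512 = 108 + 35840 = 35948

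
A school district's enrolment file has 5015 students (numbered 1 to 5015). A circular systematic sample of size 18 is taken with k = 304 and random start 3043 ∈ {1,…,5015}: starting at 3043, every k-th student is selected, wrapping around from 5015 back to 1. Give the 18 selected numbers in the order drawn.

3043, 3347, 3651, 3955, 4259, 4563, 4867, 156, 460, 764, 1068, 1372, 1676, 1980, 2284, 2588, 2892, 3196

Selection 1: 3043
Selection 2: 3043 + 304 = 3347
Selection 3: 3347 + 304 = 3651
Selection 4: 3651 + 304 = 3955
Selection 5: 3955 + 304 = 4259
Selection 6: 4259 + 304 = 4563
Selection 7: 4563 + 304 = 4867
Selection 8: 4867 + 304 = 5171 → 5171 − 5015 = 156
Selection 9: 156 + 304 = 460
Selection 10: 460 + 304 = 764
Selection 11: 764 + 304 = 1068
Selection 12: 1068 + 304 = 1372
Selection 13: 1372 + 304 = 1676
Selection 14: 1676 + 304 = 1980
Selection 15: 1980 + 304 = 2284
Selection 16: 2284 + 304 = 2588
Selection 17: 2588 + 304 = 2892
Selection 18: 2892 + 304 = 3196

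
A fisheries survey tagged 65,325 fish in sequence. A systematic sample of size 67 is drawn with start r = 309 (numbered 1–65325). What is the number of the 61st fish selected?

k = 65325/67 = 975
61st selection = r + (61−1)·k = 309 + 60×975 = 309 + 58500 = 58809

58809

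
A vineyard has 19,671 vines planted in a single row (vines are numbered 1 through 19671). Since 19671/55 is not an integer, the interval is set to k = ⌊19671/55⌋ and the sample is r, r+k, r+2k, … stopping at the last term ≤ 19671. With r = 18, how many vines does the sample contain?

k = ⌊19671/55⌋ = 357
Achieved size = ⌊(19671 − 18)/357⌋ + 1 = ⌊19653/357⌋ + 1 = 55 + 1 = 56
(last selection: 18 + 55×357 = 19653 ≤ 19671; next would be 20010 > 19671)

56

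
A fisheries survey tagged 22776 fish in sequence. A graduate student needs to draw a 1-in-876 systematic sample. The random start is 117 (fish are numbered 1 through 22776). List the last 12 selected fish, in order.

12381, 13257, 14133, 15009, 15885, 16761, 17637, 18513, 19389, 20265, 21141, 22017

15th selection = 117 + 14×876 = 12381
16th: 12381 + 876 = 13257
17th: 13257 + 876 = 14133
18th: 14133 + 876 = 15009
19th: 15009 + 876 = 15885
20th: 15885 + 876 = 16761
21st: 16761 + 876 = 17637
22nd: 17637 + 876 = 18513
23rd: 18513 + 876 = 19389
24th: 19389 + 876 = 20265
25th: 20265 + 876 = 21141
26th: 21141 + 876 = 22017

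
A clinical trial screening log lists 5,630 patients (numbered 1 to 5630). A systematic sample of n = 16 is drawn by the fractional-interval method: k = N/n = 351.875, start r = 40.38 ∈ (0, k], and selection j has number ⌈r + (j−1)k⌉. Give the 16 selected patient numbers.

j=1: r + 0k = 40.38 → ⌈·⌉ = 41
j=2: r + 1k = 392.255 → ⌈·⌉ = 393
j=3: r + 2k = 744.13 → ⌈·⌉ = 745
j=4: r + 3k = 1096.005 → ⌈·⌉ = 1097
j=5: r + 4k = 1447.88 → ⌈·⌉ = 1448
j=6: r + 5k = 1799.755 → ⌈·⌉ = 1800
j=7: r + 6k = 2151.63 → ⌈·⌉ = 2152
j=8: r + 7k = 2503.505 → ⌈·⌉ = 2504
j=9: r + 8k = 2855.38 → ⌈·⌉ = 2856
j=10: r + 9k = 3207.255 → ⌈·⌉ = 3208
j=11: r + 10k = 3559.13 → ⌈·⌉ = 3560
j=12: r + 11k = 3911.005 → ⌈·⌉ = 3912
j=13: r + 12k = 4262.88 → ⌈·⌉ = 4263
j=14: r + 13k = 4614.755 → ⌈·⌉ = 4615
j=15: r + 14k = 4966.63 → ⌈·⌉ = 4967
j=16: r + 15k = 5318.505 → ⌈·⌉ = 5319

41, 393, 745, 1097, 1448, 1800, 2152, 2504, 2856, 3208, 3560, 3912, 4263, 4615, 4967, 5319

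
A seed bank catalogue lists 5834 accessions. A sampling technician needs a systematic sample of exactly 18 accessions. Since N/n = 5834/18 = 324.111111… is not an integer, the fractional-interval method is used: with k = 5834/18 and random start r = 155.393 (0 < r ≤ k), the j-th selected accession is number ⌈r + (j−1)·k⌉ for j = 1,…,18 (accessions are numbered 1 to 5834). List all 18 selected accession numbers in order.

156, 480, 804, 1128, 1452, 1776, 2101, 2425, 2749, 3073, 3397, 3721, 4045, 4369, 4693, 5018, 5342, 5666

j=1: r + 0k = 155.393 → ⌈·⌉ = 156
j=2: r + 1k = 479.504111… → ⌈·⌉ = 480
j=3: r + 2k = 803.615222… → ⌈·⌉ = 804
j=4: r + 3k = 1127.726333… → ⌈·⌉ = 1128
j=5: r + 4k = 1451.837444… → ⌈·⌉ = 1452
j=6: r + 5k = 1775.948555… → ⌈·⌉ = 1776
j=7: r + 6k = 2100.059666… → ⌈·⌉ = 2101
j=8: r + 7k = 2424.170777… → ⌈·⌉ = 2425
j=9: r + 8k = 2748.281888… → ⌈·⌉ = 2749
j=10: r + 9k = 3072.393 → ⌈·⌉ = 3073
j=11: r + 10k = 3396.504111… → ⌈·⌉ = 3397
j=12: r + 11k = 3720.615222… → ⌈·⌉ = 3721
j=13: r + 12k = 4044.726333… → ⌈·⌉ = 4045
j=14: r + 13k = 4368.837444… → ⌈·⌉ = 4369
j=15: r + 14k = 4692.948555… → ⌈·⌉ = 4693
j=16: r + 15k = 5017.059666… → ⌈·⌉ = 5018
j=17: r + 16k = 5341.170777… → ⌈·⌉ = 5342
j=18: r + 17k = 5665.281888… → ⌈·⌉ = 5666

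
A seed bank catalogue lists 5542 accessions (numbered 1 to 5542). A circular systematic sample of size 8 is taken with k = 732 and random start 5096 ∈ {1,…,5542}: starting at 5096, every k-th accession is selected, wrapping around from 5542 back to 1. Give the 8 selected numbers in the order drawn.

Selection 1: 5096
Selection 2: 5096 + 732 = 5828 → 5828 − 5542 = 286
Selection 3: 286 + 732 = 1018
Selection 4: 1018 + 732 = 1750
Selection 5: 1750 + 732 = 2482
Selection 6: 2482 + 732 = 3214
Selection 7: 3214 + 732 = 3946
Selection 8: 3946 + 732 = 4678

5096, 286, 1018, 1750, 2482, 3214, 3946, 4678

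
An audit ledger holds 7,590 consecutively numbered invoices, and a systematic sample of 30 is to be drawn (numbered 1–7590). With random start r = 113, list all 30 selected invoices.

113, 366, 619, 872, 1125, 1378, 1631, 1884, 2137, 2390, 2643, 2896, 3149, 3402, 3655, 3908, 4161, 4414, 4667, 4920, 5173, 5426, 5679, 5932, 6185, 6438, 6691, 6944, 7197, 7450

k = N/n = 7590/30 = 253
invoice 1: 113
invoice 2: 113 + 253 = 366
invoice 3: 366 + 253 = 619
invoice 4: 619 + 253 = 872
invoice 5: 872 + 253 = 1125
invoice 6: 1125 + 253 = 1378
invoice 7: 1378 + 253 = 1631
invoice 8: 1631 + 253 = 1884
invoice 9: 1884 + 253 = 2137
invoice 10: 2137 + 253 = 2390
invoice 11: 2390 + 253 = 2643
invoice 12: 2643 + 253 = 2896
invoice 13: 2896 + 253 = 3149
invoice 14: 3149 + 253 = 3402
invoice 15: 3402 + 253 = 3655
invoice 16: 3655 + 253 = 3908
invoice 17: 3908 + 253 = 4161
invoice 18: 4161 + 253 = 4414
invoice 19: 4414 + 253 = 4667
invoice 20: 4667 + 253 = 4920
invoice 21: 4920 + 253 = 5173
invoice 22: 5173 + 253 = 5426
invoice 23: 5426 + 253 = 5679
invoice 24: 5679 + 253 = 5932
invoice 25: 5932 + 253 = 6185
invoice 26: 6185 + 253 = 6438
invoice 27: 6438 + 253 = 6691
invoice 28: 6691 + 253 = 6944
invoice 29: 6944 + 253 = 7197
invoice 30: 7197 + 253 = 7450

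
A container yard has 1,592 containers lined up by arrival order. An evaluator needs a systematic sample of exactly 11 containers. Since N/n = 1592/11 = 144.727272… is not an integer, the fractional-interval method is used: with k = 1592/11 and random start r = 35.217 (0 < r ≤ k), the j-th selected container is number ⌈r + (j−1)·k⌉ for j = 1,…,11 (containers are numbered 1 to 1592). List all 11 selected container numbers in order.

36, 180, 325, 470, 615, 759, 904, 1049, 1194, 1338, 1483

j=1: r + 0k = 35.217 → ⌈·⌉ = 36
j=2: r + 1k = 179.944272… → ⌈·⌉ = 180
j=3: r + 2k = 324.671545… → ⌈·⌉ = 325
j=4: r + 3k = 469.398818… → ⌈·⌉ = 470
j=5: r + 4k = 614.126090… → ⌈·⌉ = 615
j=6: r + 5k = 758.853363… → ⌈·⌉ = 759
j=7: r + 6k = 903.580636… → ⌈·⌉ = 904
j=8: r + 7k = 1048.307909… → ⌈·⌉ = 1049
j=9: r + 8k = 1193.035181… → ⌈·⌉ = 1194
j=10: r + 9k = 1337.762454… → ⌈·⌉ = 1338
j=11: r + 10k = 1482.489727… → ⌈·⌉ = 1483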